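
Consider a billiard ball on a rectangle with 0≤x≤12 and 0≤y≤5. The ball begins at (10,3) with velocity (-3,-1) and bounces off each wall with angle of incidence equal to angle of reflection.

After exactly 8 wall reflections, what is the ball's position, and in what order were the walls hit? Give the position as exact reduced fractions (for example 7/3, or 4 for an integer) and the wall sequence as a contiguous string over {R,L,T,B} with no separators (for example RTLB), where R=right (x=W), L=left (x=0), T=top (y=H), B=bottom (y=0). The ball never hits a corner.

1. t=3 → B at (1,0); v=(-3,1)
2. t=1/3 → L at (0,1/3); v=(3,1)
3. t=4 → R at (12,13/3); v=(-3,1)
4. t=2/3 → T at (10,5); v=(-3,-1)
5. t=10/3 → L at (0,5/3); v=(3,-1)
6. t=5/3 → B at (5,0); v=(3,1)
7. t=7/3 → R at (12,7/3); v=(-3,1)
8. t=8/3 → T at (4,5); v=(-3,-1)

Final position: (4,5)
Wall sequence: BLRTLBRT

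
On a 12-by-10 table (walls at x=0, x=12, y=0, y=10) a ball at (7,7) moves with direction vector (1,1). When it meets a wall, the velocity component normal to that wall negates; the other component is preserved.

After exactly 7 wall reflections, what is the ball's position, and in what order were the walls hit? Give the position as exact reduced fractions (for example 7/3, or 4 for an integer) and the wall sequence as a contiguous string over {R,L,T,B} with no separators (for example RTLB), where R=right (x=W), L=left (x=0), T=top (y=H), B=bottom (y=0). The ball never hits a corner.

Final position: (8,0)
Wall sequence: TRBLTRB

1. t=3 → T at (10,10); v=(1,-1)
2. t=2 → R at (12,8); v=(-1,-1)
3. t=8 → B at (4,0); v=(-1,1)
4. t=4 → L at (0,4); v=(1,1)
5. t=6 → T at (6,10); v=(1,-1)
6. t=6 → R at (12,4); v=(-1,-1)
7. t=4 → B at (8,0); v=(-1,1)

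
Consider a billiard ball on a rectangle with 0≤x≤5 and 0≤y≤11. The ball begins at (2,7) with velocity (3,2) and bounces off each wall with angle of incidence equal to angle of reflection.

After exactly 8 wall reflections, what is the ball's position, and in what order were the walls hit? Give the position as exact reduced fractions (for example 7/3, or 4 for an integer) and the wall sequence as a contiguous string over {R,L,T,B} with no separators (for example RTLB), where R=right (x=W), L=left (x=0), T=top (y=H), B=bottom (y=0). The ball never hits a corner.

Final position: (0,11/3)
Wall sequence: RTLRLBRL

1. t=1 → R at (5,9); v=(-3,2)
2. t=1 → T at (2,11); v=(-3,-2)
3. t=2/3 → L at (0,29/3); v=(3,-2)
4. t=5/3 → R at (5,19/3); v=(-3,-2)
5. t=5/3 → L at (0,3); v=(3,-2)
6. t=3/2 → B at (9/2,0); v=(3,2)
7. t=1/6 → R at (5,1/3); v=(-3,2)
8. t=5/3 → L at (0,11/3); v=(3,2)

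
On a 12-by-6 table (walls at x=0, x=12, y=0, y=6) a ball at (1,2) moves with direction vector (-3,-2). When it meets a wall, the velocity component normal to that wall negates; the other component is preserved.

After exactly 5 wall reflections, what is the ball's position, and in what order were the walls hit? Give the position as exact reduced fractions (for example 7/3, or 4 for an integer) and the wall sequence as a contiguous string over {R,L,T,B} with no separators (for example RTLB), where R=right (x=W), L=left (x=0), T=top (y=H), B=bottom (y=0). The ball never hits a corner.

Final position: (4,0)
Wall sequence: LBTRB

1. t=1/3 → L at (0,4/3); v=(3,-2)
2. t=2/3 → B at (2,0); v=(3,2)
3. t=3 → T at (11,6); v=(3,-2)
4. t=1/3 → R at (12,16/3); v=(-3,-2)
5. t=8/3 → B at (4,0); v=(-3,2)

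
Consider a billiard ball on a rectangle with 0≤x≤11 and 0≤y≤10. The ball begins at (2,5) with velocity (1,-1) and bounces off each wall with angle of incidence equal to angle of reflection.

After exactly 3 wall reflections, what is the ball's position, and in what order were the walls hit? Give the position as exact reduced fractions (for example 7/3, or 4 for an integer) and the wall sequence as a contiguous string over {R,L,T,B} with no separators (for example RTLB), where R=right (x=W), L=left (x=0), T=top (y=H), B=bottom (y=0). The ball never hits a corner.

Final position: (5,10)
Wall sequence: BRT

1. t=5 → B at (7,0); v=(1,1)
2. t=4 → R at (11,4); v=(-1,1)
3. t=6 → T at (5,10); v=(-1,-1)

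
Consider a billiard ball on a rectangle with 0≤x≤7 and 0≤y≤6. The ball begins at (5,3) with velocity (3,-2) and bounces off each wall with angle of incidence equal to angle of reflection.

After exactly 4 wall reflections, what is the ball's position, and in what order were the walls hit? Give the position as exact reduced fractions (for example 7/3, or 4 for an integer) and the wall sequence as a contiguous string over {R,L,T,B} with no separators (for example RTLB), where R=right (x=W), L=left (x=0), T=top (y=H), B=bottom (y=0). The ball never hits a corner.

Final position: (9/2,6)
Wall sequence: RBLT

1. t=2/3 → R at (7,5/3); v=(-3,-2)
2. t=5/6 → B at (9/2,0); v=(-3,2)
3. t=3/2 → L at (0,3); v=(3,2)
4. t=3/2 → T at (9/2,6); v=(3,-2)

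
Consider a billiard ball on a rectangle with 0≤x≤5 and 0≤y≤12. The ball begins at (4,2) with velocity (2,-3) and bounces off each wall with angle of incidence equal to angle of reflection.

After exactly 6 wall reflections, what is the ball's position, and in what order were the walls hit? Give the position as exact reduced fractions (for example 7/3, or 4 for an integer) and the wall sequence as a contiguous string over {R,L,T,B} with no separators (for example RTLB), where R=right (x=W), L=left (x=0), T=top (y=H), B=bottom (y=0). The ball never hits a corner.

Final position: (0,2)
Wall sequence: RBLTRL

1. t=1/2 → R at (5,1/2); v=(-2,-3)
2. t=1/6 → B at (14/3,0); v=(-2,3)
3. t=7/3 → L at (0,7); v=(2,3)
4. t=5/3 → T at (10/3,12); v=(2,-3)
5. t=5/6 → R at (5,19/2); v=(-2,-3)
6. t=5/2 → L at (0,2); v=(2,-3)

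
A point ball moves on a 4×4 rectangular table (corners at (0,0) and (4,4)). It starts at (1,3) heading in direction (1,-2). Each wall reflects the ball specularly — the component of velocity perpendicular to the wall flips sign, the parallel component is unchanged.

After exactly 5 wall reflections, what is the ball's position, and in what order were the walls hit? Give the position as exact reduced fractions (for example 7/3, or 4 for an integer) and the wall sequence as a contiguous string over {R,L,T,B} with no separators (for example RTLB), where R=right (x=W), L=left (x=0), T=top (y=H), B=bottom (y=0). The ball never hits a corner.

1. t=3/2 → B at (5/2,0); v=(1,2)
2. t=3/2 → R at (4,3); v=(-1,2)
3. t=1/2 → T at (7/2,4); v=(-1,-2)
4. t=2 → B at (3/2,0); v=(-1,2)
5. t=3/2 → L at (0,3); v=(1,2)

Final position: (0,3)
Wall sequence: BRTBL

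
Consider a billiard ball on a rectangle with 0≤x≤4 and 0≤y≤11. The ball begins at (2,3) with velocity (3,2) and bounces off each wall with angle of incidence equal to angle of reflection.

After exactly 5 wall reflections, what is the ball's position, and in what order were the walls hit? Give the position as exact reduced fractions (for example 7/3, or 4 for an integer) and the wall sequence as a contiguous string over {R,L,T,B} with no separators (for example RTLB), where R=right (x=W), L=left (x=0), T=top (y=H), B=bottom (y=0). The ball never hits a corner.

Final position: (0,29/3)
Wall sequence: RLRTL

1. t=2/3 → R at (4,13/3); v=(-3,2)
2. t=4/3 → L at (0,7); v=(3,2)
3. t=4/3 → R at (4,29/3); v=(-3,2)
4. t=2/3 → T at (2,11); v=(-3,-2)
5. t=2/3 → L at (0,29/3); v=(3,-2)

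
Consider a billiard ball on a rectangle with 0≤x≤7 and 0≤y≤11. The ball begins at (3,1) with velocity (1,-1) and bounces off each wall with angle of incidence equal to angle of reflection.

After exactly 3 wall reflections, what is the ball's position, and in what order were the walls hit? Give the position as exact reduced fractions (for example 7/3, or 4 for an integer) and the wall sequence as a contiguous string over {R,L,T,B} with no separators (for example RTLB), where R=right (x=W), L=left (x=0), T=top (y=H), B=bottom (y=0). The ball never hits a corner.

1. t=1 → B at (4,0); v=(1,1)
2. t=3 → R at (7,3); v=(-1,1)
3. t=7 → L at (0,10); v=(1,1)

Final position: (0,10)
Wall sequence: BRL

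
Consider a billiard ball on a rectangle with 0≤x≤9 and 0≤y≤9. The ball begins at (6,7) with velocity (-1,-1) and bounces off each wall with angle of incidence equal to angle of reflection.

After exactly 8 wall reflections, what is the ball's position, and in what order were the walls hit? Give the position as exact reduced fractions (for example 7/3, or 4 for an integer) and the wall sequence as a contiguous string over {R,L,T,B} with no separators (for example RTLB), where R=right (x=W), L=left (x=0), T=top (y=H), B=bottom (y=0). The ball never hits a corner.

1. t=6 → L at (0,1); v=(1,-1)
2. t=1 → B at (1,0); v=(1,1)
3. t=8 → R at (9,8); v=(-1,1)
4. t=1 → T at (8,9); v=(-1,-1)
5. t=8 → L at (0,1); v=(1,-1)
6. t=1 → B at (1,0); v=(1,1)
7. t=8 → R at (9,8); v=(-1,1)
8. t=1 → T at (8,9); v=(-1,-1)

Final position: (8,9)
Wall sequence: LBRTLBRT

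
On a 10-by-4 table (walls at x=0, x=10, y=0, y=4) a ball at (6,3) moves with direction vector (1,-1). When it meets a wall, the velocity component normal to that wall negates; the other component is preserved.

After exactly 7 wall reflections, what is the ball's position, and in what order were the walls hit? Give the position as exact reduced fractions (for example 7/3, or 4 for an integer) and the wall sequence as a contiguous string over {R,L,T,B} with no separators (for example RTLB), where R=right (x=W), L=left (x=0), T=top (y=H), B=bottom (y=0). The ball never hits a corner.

1. t=3 → B at (9,0); v=(1,1)
2. t=1 → R at (10,1); v=(-1,1)
3. t=3 → T at (7,4); v=(-1,-1)
4. t=4 → B at (3,0); v=(-1,1)
5. t=3 → L at (0,3); v=(1,1)
6. t=1 → T at (1,4); v=(1,-1)
7. t=4 → B at (5,0); v=(1,1)

Final position: (5,0)
Wall sequence: BRTBLTB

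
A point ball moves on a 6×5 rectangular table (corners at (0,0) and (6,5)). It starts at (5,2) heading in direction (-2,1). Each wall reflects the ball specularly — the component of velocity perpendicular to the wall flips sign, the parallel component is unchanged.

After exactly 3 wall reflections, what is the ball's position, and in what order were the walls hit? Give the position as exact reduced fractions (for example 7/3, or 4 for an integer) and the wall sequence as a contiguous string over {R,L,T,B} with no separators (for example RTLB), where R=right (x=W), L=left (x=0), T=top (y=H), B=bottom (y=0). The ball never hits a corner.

Final position: (6,5/2)
Wall sequence: LTR

1. t=5/2 → L at (0,9/2); v=(2,1)
2. t=1/2 → T at (1,5); v=(2,-1)
3. t=5/2 → R at (6,5/2); v=(-2,-1)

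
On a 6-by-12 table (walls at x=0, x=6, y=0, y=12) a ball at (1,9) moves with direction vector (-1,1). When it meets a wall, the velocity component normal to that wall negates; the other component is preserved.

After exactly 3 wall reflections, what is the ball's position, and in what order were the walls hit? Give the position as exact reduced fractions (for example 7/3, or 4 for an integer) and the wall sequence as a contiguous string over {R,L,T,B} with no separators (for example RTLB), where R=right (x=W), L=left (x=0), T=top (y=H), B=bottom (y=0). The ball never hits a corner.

Final position: (6,8)
Wall sequence: LTR

1. t=1 → L at (0,10); v=(1,1)
2. t=2 → T at (2,12); v=(1,-1)
3. t=4 → R at (6,8); v=(-1,-1)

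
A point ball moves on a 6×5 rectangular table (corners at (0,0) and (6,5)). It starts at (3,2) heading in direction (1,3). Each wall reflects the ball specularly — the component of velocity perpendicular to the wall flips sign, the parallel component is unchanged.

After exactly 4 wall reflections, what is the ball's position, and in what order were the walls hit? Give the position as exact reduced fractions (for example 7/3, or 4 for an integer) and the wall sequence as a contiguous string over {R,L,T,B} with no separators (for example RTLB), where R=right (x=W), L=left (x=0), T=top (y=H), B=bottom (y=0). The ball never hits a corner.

Final position: (14/3,5)
Wall sequence: TBRT

1. t=1 → T at (4,5); v=(1,-3)
2. t=5/3 → B at (17/3,0); v=(1,3)
3. t=1/3 → R at (6,1); v=(-1,3)
4. t=4/3 → T at (14/3,5); v=(-1,-3)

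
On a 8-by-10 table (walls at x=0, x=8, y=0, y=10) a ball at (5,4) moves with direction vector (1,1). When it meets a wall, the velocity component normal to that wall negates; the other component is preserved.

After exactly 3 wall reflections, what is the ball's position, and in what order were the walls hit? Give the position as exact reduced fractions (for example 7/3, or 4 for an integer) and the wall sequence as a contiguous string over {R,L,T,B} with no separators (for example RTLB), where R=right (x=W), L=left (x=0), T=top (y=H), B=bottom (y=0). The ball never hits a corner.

Final position: (0,5)
Wall sequence: RTL

1. t=3 → R at (8,7); v=(-1,1)
2. t=3 → T at (5,10); v=(-1,-1)
3. t=5 → L at (0,5); v=(1,-1)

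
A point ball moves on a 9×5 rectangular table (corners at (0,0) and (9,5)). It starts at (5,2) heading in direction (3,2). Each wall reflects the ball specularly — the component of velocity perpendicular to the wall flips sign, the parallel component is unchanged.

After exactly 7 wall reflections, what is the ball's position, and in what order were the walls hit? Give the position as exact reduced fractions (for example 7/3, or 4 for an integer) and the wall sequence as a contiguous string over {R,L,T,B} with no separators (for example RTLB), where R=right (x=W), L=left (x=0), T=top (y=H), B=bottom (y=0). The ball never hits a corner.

Final position: (4,0)
Wall sequence: RTBLTRB

1. t=4/3 → R at (9,14/3); v=(-3,2)
2. t=1/6 → T at (17/2,5); v=(-3,-2)
3. t=5/2 → B at (1,0); v=(-3,2)
4. t=1/3 → L at (0,2/3); v=(3,2)
5. t=13/6 → T at (13/2,5); v=(3,-2)
6. t=5/6 → R at (9,10/3); v=(-3,-2)
7. t=5/3 → B at (4,0); v=(-3,2)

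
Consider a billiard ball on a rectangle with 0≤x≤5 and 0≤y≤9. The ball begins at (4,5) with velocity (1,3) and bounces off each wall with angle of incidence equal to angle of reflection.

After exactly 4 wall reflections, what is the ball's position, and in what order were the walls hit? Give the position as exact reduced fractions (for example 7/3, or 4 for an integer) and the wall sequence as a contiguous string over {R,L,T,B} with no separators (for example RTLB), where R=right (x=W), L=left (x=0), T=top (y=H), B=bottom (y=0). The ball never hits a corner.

1. t=1 → R at (5,8); v=(-1,3)
2. t=1/3 → T at (14/3,9); v=(-1,-3)
3. t=3 → B at (5/3,0); v=(-1,3)
4. t=5/3 → L at (0,5); v=(1,3)

Final position: (0,5)
Wall sequence: RTBL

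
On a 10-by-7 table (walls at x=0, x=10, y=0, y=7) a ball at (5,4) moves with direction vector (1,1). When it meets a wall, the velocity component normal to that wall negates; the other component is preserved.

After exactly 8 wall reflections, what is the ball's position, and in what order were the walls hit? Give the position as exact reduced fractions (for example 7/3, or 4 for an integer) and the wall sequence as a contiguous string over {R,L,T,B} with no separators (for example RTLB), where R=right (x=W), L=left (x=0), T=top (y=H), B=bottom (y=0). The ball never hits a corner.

1. t=3 → T at (8,7); v=(1,-1)
2. t=2 → R at (10,5); v=(-1,-1)
3. t=5 → B at (5,0); v=(-1,1)
4. t=5 → L at (0,5); v=(1,1)
5. t=2 → T at (2,7); v=(1,-1)
6. t=7 → B at (9,0); v=(1,1)
7. t=1 → R at (10,1); v=(-1,1)
8. t=6 → T at (4,7); v=(-1,-1)

Final position: (4,7)
Wall sequence: TRBLTBRT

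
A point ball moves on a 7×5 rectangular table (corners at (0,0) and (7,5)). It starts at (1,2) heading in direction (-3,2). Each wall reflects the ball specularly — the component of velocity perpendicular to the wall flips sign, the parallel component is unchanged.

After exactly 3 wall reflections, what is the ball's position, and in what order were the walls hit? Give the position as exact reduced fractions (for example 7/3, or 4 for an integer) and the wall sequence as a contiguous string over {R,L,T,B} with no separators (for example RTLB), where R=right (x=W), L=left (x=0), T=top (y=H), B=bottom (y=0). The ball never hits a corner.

Final position: (7,8/3)
Wall sequence: LTR

1. t=1/3 → L at (0,8/3); v=(3,2)
2. t=7/6 → T at (7/2,5); v=(3,-2)
3. t=7/6 → R at (7,8/3); v=(-3,-2)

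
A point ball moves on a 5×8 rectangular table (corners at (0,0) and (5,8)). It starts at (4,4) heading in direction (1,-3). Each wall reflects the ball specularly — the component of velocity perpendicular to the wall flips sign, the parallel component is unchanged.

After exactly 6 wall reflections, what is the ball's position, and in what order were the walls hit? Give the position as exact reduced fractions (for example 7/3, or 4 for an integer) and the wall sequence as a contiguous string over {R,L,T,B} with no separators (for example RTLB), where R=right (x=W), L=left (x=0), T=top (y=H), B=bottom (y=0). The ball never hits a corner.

1. t=1 → R at (5,1); v=(-1,-3)
2. t=1/3 → B at (14/3,0); v=(-1,3)
3. t=8/3 → T at (2,8); v=(-1,-3)
4. t=2 → L at (0,2); v=(1,-3)
5. t=2/3 → B at (2/3,0); v=(1,3)
6. t=8/3 → T at (10/3,8); v=(1,-3)

Final position: (10/3,8)
Wall sequence: RBTLBT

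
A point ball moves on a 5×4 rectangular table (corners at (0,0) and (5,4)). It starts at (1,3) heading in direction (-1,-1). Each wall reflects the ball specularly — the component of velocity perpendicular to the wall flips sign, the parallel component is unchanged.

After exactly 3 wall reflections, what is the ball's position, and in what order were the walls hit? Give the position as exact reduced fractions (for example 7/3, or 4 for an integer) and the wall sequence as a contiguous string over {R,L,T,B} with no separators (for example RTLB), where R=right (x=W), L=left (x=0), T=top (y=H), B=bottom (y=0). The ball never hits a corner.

Final position: (5,3)
Wall sequence: LBR

1. t=1 → L at (0,2); v=(1,-1)
2. t=2 → B at (2,0); v=(1,1)
3. t=3 → R at (5,3); v=(-1,1)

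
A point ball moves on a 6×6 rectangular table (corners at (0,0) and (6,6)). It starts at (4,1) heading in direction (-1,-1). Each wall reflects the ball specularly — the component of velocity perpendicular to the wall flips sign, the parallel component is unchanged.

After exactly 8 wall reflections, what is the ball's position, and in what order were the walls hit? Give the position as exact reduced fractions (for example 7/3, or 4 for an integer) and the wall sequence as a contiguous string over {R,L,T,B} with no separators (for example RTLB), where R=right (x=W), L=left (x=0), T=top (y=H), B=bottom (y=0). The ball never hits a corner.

1. t=1 → B at (3,0); v=(-1,1)
2. t=3 → L at (0,3); v=(1,1)
3. t=3 → T at (3,6); v=(1,-1)
4. t=3 → R at (6,3); v=(-1,-1)
5. t=3 → B at (3,0); v=(-1,1)
6. t=3 → L at (0,3); v=(1,1)
7. t=3 → T at (3,6); v=(1,-1)
8. t=3 → R at (6,3); v=(-1,-1)

Final position: (6,3)
Wall sequence: BLTRBLTR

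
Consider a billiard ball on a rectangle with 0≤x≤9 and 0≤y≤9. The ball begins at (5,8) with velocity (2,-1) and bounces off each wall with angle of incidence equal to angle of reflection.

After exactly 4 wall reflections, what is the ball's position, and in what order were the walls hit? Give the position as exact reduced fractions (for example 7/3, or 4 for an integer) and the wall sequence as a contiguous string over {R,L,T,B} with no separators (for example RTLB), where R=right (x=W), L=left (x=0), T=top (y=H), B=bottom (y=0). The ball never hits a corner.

Final position: (9,3)
Wall sequence: RLBR

1. t=2 → R at (9,6); v=(-2,-1)
2. t=9/2 → L at (0,3/2); v=(2,-1)
3. t=3/2 → B at (3,0); v=(2,1)
4. t=3 → R at (9,3); v=(-2,1)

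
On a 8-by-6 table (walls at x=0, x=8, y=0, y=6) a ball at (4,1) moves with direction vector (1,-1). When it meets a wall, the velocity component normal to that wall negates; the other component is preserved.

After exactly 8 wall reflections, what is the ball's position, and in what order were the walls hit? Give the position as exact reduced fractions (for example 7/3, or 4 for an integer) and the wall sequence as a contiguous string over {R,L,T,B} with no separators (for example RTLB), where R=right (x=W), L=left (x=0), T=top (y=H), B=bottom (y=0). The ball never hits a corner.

Final position: (3,0)
Wall sequence: BRTLBTRB

1. t=1 → B at (5,0); v=(1,1)
2. t=3 → R at (8,3); v=(-1,1)
3. t=3 → T at (5,6); v=(-1,-1)
4. t=5 → L at (0,1); v=(1,-1)
5. t=1 → B at (1,0); v=(1,1)
6. t=6 → T at (7,6); v=(1,-1)
7. t=1 → R at (8,5); v=(-1,-1)
8. t=5 → B at (3,0); v=(-1,1)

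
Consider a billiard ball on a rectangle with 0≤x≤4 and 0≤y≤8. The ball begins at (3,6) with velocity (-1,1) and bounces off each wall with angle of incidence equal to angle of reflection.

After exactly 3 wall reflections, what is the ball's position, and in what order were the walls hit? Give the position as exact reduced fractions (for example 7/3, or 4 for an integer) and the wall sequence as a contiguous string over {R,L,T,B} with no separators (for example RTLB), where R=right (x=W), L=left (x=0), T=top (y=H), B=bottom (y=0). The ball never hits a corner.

1. t=2 → T at (1,8); v=(-1,-1)
2. t=1 → L at (0,7); v=(1,-1)
3. t=4 → R at (4,3); v=(-1,-1)

Final position: (4,3)
Wall sequence: TLR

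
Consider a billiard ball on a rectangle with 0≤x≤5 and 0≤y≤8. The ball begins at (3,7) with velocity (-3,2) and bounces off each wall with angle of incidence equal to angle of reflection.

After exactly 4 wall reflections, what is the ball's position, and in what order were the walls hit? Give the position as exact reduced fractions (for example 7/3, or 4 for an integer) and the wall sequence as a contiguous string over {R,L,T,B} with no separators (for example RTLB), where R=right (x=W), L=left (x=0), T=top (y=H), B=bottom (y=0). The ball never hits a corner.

Final position: (0,1/3)
Wall sequence: TLRL

1. t=1/2 → T at (3/2,8); v=(-3,-2)
2. t=1/2 → L at (0,7); v=(3,-2)
3. t=5/3 → R at (5,11/3); v=(-3,-2)
4. t=5/3 → L at (0,1/3); v=(3,-2)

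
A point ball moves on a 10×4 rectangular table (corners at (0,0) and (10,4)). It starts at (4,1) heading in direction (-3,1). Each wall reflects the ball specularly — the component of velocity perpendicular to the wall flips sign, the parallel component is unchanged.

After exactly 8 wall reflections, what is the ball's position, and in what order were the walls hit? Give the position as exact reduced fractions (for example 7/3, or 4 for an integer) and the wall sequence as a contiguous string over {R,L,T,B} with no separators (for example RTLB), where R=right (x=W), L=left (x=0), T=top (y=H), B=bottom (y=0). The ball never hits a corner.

Final position: (0,1/3)
Wall sequence: LTRBLTRL

1. t=4/3 → L at (0,7/3); v=(3,1)
2. t=5/3 → T at (5,4); v=(3,-1)
3. t=5/3 → R at (10,7/3); v=(-3,-1)
4. t=7/3 → B at (3,0); v=(-3,1)
5. t=1 → L at (0,1); v=(3,1)
6. t=3 → T at (9,4); v=(3,-1)
7. t=1/3 → R at (10,11/3); v=(-3,-1)
8. t=10/3 → L at (0,1/3); v=(3,-1)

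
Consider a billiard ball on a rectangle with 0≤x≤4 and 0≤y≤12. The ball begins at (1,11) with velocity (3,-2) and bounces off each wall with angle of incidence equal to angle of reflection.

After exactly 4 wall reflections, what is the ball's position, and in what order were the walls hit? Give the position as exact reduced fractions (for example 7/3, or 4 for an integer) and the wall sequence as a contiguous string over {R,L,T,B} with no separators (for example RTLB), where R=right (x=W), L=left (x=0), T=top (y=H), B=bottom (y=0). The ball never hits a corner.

Final position: (0,1)
Wall sequence: RLRL

1. t=1 → R at (4,9); v=(-3,-2)
2. t=4/3 → L at (0,19/3); v=(3,-2)
3. t=4/3 → R at (4,11/3); v=(-3,-2)
4. t=4/3 → L at (0,1); v=(3,-2)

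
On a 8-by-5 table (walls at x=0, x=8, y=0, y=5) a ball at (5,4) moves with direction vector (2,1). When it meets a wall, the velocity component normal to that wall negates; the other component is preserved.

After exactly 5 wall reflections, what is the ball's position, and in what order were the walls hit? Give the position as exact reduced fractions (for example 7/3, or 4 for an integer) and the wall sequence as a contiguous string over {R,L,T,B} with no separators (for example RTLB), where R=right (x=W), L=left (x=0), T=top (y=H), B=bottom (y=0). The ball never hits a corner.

1. t=1 → T at (7,5); v=(2,-1)
2. t=1/2 → R at (8,9/2); v=(-2,-1)
3. t=4 → L at (0,1/2); v=(2,-1)
4. t=1/2 → B at (1,0); v=(2,1)
5. t=7/2 → R at (8,7/2); v=(-2,1)

Final position: (8,7/2)
Wall sequence: TRLBR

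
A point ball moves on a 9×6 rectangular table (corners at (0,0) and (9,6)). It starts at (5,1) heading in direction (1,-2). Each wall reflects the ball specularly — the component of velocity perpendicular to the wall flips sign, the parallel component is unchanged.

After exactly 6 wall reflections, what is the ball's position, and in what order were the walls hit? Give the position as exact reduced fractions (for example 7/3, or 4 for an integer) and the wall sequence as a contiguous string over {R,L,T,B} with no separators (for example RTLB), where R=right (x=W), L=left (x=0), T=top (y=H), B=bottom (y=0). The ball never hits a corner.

Final position: (1/2,0)
Wall sequence: BTRBTB

1. t=1/2 → B at (11/2,0); v=(1,2)
2. t=3 → T at (17/2,6); v=(1,-2)
3. t=1/2 → R at (9,5); v=(-1,-2)
4. t=5/2 → B at (13/2,0); v=(-1,2)
5. t=3 → T at (7/2,6); v=(-1,-2)
6. t=3 → B at (1/2,0); v=(-1,2)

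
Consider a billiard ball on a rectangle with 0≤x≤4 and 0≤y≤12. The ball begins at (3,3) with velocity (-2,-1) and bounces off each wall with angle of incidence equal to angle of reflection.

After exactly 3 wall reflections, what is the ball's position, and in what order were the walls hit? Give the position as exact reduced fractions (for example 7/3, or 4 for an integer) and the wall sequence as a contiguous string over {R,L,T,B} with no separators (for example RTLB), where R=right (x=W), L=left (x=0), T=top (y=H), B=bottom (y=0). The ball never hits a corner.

Final position: (4,1/2)
Wall sequence: LBR

1. t=3/2 → L at (0,3/2); v=(2,-1)
2. t=3/2 → B at (3,0); v=(2,1)
3. t=1/2 → R at (4,1/2); v=(-2,1)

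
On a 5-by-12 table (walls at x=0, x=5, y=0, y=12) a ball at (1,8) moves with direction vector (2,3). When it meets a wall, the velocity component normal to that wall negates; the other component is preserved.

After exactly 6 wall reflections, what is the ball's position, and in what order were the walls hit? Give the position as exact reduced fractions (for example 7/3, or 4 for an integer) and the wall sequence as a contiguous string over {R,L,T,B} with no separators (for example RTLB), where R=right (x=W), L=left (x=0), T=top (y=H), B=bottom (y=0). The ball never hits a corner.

Final position: (1/3,12)
Wall sequence: TRLBRT

1. t=4/3 → T at (11/3,12); v=(2,-3)
2. t=2/3 → R at (5,10); v=(-2,-3)
3. t=5/2 → L at (0,5/2); v=(2,-3)
4. t=5/6 → B at (5/3,0); v=(2,3)
5. t=5/3 → R at (5,5); v=(-2,3)
6. t=7/3 → T at (1/3,12); v=(-2,-3)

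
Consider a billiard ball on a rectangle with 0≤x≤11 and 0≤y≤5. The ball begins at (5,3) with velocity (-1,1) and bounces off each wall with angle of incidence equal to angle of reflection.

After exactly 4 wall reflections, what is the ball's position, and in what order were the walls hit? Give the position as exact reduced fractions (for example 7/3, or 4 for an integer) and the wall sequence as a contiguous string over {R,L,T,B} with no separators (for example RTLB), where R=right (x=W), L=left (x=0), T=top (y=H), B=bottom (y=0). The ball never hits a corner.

1. t=2 → T at (3,5); v=(-1,-1)
2. t=3 → L at (0,2); v=(1,-1)
3. t=2 → B at (2,0); v=(1,1)
4. t=5 → T at (7,5); v=(1,-1)

Final position: (7,5)
Wall sequence: TLBT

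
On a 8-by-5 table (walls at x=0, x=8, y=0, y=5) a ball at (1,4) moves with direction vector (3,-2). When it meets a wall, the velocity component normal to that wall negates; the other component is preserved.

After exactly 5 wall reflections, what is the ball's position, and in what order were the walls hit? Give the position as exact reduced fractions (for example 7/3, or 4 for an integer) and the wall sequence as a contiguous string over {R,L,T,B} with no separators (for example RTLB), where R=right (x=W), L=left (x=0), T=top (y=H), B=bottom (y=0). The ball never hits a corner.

Final position: (6,0)
Wall sequence: BRTLB

1. t=2 → B at (7,0); v=(3,2)
2. t=1/3 → R at (8,2/3); v=(-3,2)
3. t=13/6 → T at (3/2,5); v=(-3,-2)
4. t=1/2 → L at (0,4); v=(3,-2)
5. t=2 → B at (6,0); v=(3,2)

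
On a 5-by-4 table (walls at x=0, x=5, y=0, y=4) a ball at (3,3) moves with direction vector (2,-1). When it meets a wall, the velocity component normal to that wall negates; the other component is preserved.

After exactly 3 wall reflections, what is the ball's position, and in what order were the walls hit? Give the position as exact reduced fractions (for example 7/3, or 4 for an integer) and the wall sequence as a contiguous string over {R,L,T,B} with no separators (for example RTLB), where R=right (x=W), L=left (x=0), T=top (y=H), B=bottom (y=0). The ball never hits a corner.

Final position: (0,1/2)
Wall sequence: RBL

1. t=1 → R at (5,2); v=(-2,-1)
2. t=2 → B at (1,0); v=(-2,1)
3. t=1/2 → L at (0,1/2); v=(2,1)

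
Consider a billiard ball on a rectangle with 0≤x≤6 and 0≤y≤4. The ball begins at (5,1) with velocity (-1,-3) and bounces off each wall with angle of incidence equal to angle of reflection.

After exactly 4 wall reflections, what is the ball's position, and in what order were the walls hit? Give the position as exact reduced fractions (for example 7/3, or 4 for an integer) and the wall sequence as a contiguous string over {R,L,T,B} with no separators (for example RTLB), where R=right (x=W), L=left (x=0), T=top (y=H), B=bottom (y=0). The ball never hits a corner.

1. t=1/3 → B at (14/3,0); v=(-1,3)
2. t=4/3 → T at (10/3,4); v=(-1,-3)
3. t=4/3 → B at (2,0); v=(-1,3)
4. t=4/3 → T at (2/3,4); v=(-1,-3)

Final position: (2/3,4)
Wall sequence: BTBT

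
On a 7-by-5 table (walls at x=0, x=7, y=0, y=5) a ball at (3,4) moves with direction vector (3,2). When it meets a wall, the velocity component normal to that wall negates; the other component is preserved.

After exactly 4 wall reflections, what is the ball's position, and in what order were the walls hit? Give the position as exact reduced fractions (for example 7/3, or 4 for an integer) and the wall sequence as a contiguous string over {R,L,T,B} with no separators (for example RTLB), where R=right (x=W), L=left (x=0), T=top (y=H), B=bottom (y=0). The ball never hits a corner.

1. t=1/2 → T at (9/2,5); v=(3,-2)
2. t=5/6 → R at (7,10/3); v=(-3,-2)
3. t=5/3 → B at (2,0); v=(-3,2)
4. t=2/3 → L at (0,4/3); v=(3,2)

Final position: (0,4/3)
Wall sequence: TRBL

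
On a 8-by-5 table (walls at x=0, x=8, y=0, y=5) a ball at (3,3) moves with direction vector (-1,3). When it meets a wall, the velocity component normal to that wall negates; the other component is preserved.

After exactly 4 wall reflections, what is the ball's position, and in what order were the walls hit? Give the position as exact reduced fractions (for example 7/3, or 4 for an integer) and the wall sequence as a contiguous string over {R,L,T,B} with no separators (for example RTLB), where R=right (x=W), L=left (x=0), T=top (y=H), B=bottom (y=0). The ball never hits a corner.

Final position: (1,5)
Wall sequence: TBLT

1. t=2/3 → T at (7/3,5); v=(-1,-3)
2. t=5/3 → B at (2/3,0); v=(-1,3)
3. t=2/3 → L at (0,2); v=(1,3)
4. t=1 → T at (1,5); v=(1,-3)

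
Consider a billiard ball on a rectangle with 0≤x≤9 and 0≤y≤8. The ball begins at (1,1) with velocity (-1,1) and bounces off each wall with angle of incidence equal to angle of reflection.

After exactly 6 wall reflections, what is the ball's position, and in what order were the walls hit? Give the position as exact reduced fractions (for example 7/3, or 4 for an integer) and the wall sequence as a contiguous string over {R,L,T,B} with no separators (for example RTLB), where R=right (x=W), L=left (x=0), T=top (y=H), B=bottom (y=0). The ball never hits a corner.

Final position: (4,8)
Wall sequence: LTRBLT

1. t=1 → L at (0,2); v=(1,1)
2. t=6 → T at (6,8); v=(1,-1)
3. t=3 → R at (9,5); v=(-1,-1)
4. t=5 → B at (4,0); v=(-1,1)
5. t=4 → L at (0,4); v=(1,1)
6. t=4 → T at (4,8); v=(1,-1)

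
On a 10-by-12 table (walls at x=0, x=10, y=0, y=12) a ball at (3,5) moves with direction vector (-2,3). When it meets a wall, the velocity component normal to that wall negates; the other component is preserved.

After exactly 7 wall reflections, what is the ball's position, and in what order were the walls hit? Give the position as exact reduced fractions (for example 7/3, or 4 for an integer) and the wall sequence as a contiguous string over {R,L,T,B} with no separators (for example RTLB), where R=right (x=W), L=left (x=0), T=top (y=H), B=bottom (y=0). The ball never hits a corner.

Final position: (17/3,0)
Wall sequence: LTBRTLB

1. t=3/2 → L at (0,19/2); v=(2,3)
2. t=5/6 → T at (5/3,12); v=(2,-3)
3. t=4 → B at (29/3,0); v=(2,3)
4. t=1/6 → R at (10,1/2); v=(-2,3)
5. t=23/6 → T at (7/3,12); v=(-2,-3)
6. t=7/6 → L at (0,17/2); v=(2,-3)
7. t=17/6 → B at (17/3,0); v=(2,3)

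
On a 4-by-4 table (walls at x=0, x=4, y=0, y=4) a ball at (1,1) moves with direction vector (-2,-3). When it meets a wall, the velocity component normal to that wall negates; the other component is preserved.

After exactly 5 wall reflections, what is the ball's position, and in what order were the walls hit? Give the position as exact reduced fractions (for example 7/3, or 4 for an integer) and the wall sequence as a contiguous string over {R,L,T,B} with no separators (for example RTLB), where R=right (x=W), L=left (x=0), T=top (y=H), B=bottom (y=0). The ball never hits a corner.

Final position: (3,0)
Wall sequence: BLTRB

1. t=1/3 → B at (1/3,0); v=(-2,3)
2. t=1/6 → L at (0,1/2); v=(2,3)
3. t=7/6 → T at (7/3,4); v=(2,-3)
4. t=5/6 → R at (4,3/2); v=(-2,-3)
5. t=1/2 → B at (3,0); v=(-2,3)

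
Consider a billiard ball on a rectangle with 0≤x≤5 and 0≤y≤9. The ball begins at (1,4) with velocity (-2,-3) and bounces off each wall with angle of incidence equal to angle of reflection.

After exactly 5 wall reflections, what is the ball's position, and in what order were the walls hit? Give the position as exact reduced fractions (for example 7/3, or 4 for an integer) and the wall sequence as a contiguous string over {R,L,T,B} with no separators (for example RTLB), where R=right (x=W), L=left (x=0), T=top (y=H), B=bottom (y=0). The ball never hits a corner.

Final position: (0,11/2)
Wall sequence: LBRTL

1. t=1/2 → L at (0,5/2); v=(2,-3)
2. t=5/6 → B at (5/3,0); v=(2,3)
3. t=5/3 → R at (5,5); v=(-2,3)
4. t=4/3 → T at (7/3,9); v=(-2,-3)
5. t=7/6 → L at (0,11/2); v=(2,-3)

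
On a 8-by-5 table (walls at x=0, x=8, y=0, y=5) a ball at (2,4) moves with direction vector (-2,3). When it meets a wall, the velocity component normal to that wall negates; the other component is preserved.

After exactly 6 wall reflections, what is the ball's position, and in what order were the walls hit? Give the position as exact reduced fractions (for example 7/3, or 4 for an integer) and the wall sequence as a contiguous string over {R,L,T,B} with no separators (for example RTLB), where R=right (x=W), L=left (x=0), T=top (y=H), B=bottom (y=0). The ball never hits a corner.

Final position: (22/3,0)
Wall sequence: TLBTRB

1. t=1/3 → T at (4/3,5); v=(-2,-3)
2. t=2/3 → L at (0,3); v=(2,-3)
3. t=1 → B at (2,0); v=(2,3)
4. t=5/3 → T at (16/3,5); v=(2,-3)
5. t=4/3 → R at (8,1); v=(-2,-3)
6. t=1/3 → B at (22/3,0); v=(-2,3)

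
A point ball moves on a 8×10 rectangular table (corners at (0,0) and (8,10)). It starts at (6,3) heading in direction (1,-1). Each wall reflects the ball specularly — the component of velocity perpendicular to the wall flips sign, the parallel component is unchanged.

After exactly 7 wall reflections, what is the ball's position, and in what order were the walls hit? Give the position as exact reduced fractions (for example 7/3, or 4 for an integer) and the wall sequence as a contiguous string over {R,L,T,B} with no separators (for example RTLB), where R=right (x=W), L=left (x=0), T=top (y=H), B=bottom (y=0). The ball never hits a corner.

1. t=2 → R at (8,1); v=(-1,-1)
2. t=1 → B at (7,0); v=(-1,1)
3. t=7 → L at (0,7); v=(1,1)
4. t=3 → T at (3,10); v=(1,-1)
5. t=5 → R at (8,5); v=(-1,-1)
6. t=5 → B at (3,0); v=(-1,1)
7. t=3 → L at (0,3); v=(1,1)

Final position: (0,3)
Wall sequence: RBLTRBL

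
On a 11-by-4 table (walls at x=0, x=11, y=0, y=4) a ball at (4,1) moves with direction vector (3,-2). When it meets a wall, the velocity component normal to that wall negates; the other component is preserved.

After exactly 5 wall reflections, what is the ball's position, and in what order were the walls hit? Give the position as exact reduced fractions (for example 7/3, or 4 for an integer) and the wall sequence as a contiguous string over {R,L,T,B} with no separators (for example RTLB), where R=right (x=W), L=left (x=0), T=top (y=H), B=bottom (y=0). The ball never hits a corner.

Final position: (0,3)
Wall sequence: BRTBL

1. t=1/2 → B at (11/2,0); v=(3,2)
2. t=11/6 → R at (11,11/3); v=(-3,2)
3. t=1/6 → T at (21/2,4); v=(-3,-2)
4. t=2 → B at (9/2,0); v=(-3,2)
5. t=3/2 → L at (0,3); v=(3,2)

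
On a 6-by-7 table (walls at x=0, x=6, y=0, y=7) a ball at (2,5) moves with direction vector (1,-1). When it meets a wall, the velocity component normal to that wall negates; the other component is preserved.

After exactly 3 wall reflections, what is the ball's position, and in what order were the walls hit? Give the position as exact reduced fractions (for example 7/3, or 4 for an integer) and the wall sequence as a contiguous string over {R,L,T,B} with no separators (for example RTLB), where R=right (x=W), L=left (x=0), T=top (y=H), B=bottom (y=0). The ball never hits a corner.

Final position: (0,5)
Wall sequence: RBL

1. t=4 → R at (6,1); v=(-1,-1)
2. t=1 → B at (5,0); v=(-1,1)
3. t=5 → L at (0,5); v=(1,1)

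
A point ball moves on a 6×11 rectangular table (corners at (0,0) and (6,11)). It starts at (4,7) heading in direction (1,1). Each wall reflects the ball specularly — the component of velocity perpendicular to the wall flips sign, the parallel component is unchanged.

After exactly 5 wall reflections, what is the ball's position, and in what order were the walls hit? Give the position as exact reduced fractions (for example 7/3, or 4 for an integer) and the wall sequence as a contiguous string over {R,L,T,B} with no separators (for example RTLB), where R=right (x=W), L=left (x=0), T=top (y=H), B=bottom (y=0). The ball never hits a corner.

Final position: (5,0)
Wall sequence: RTLRB

1. t=2 → R at (6,9); v=(-1,1)
2. t=2 → T at (4,11); v=(-1,-1)
3. t=4 → L at (0,7); v=(1,-1)
4. t=6 → R at (6,1); v=(-1,-1)
5. t=1 → B at (5,0); v=(-1,1)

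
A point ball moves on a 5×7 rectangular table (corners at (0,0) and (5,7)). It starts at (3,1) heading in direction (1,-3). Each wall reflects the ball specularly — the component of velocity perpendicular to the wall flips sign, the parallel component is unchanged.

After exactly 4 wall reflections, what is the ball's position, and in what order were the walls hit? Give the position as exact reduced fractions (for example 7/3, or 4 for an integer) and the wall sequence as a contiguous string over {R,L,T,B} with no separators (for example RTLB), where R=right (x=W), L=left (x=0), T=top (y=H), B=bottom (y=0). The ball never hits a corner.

1. t=1/3 → B at (10/3,0); v=(1,3)
2. t=5/3 → R at (5,5); v=(-1,3)
3. t=2/3 → T at (13/3,7); v=(-1,-3)
4. t=7/3 → B at (2,0); v=(-1,3)

Final position: (2,0)
Wall sequence: BRTB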